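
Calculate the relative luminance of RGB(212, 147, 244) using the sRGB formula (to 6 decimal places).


Linearize each channel (sRGB transfer function): c = v/255; c_lin = c/12.92 if c ≤ 0.04045, else ((c+0.055)/1.055)^2.4
  R: 212/255 ≈ 0.831373 > 0.04045 → ((0.831373+0.055)/1.055)^2.4 ≈ 0.658375
  G: 147/255 ≈ 0.576471 > 0.04045 → ((0.576471+0.055)/1.055)^2.4 ≈ 0.291771
  B: 244/255 ≈ 0.956863 > 0.04045 → ((0.956863+0.055)/1.055)^2.4 ≈ 0.904661
R_lin = 0.658375, G_lin = 0.291771, B_lin = 0.904661
L = 0.2126×R + 0.7152×G + 0.0722×B
L = 0.2126×0.658375 + 0.7152×0.291771 + 0.0722×0.904661
L ≈ 0.413961


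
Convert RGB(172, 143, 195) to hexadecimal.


R = 172 → AC (hex)
G = 143 → 8F (hex)
B = 195 → C3 (hex)
Hex = #AC8FC3


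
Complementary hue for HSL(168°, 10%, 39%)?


Complement = opposite side of color wheel = hue + 180°
H' = (168 + 180) mod 360 = 348°
S and L unchanged.
= HSL(348°, 10%, 39%)


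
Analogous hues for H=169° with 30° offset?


Base hue: 169°
Left analog: (169 - 30) mod 360 = 139°
Right analog: (169 + 30) mod 360 = 199°
Analogous hues = 139° and 199°


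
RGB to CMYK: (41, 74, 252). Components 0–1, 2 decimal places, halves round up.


R'=41/255≈0.1608, G'=74/255≈0.2902, B'=252/255≈0.9882
K = 1 - max(R',G',B') = 1 - 252/255 = 3/255 = 0.01176… → 0.01
(1-R'-K)/(1-K) simplifies to (max-R)/max with max = 252:
C = (252-41)/252 = 211/252 = 0.83730… → 0.84
M = (252-74)/252 = 178/252 = 0.70634… → 0.71
Y = (252-252)/252 = 0/252 = 0 → 0.00
= CMYK(0.84, 0.71, 0.00, 0.01)


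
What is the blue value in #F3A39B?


Color: #F3A39B
R = F3 = 243
G = A3 = 163
B = 9B = 155
Blue = 155


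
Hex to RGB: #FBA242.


FB → 251 (R)
A2 → 162 (G)
42 → 66 (B)
= RGB(251, 162, 66)


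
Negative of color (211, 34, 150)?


Invert: (255-R, 255-G, 255-B)
R: 255-211 = 44
G: 255-34 = 221
B: 255-150 = 105
= RGB(44, 221, 105)


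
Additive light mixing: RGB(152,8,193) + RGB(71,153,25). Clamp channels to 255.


Additive: each channel = min(255, C₁+C₂)
R: 152+71 = 223 → 223
G: 8+153 = 161 → 161
B: 193+25 = 218 → 218
= RGB(223, 161, 218)


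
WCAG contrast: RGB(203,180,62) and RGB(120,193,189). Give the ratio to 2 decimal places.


Linearize each sRGB channel c=v/255: c/12.92 if c ≤ 0.04045 else ((c+0.055)/1.055)^2.4
L = 0.2126×R_lin + 0.7152×G_lin + 0.0722×B_lin
Color 1 (203,180,62):
  R=203: 203/255≈0.7961 > 0.04045 → ((0.7961+0.055)/1.055)^2.4 ≈ 0.59720
  G=180: 180/255≈0.7059 > 0.04045 → ((0.7059+0.055)/1.055)^2.4 ≈ 0.45641
  B=62: 62/255≈0.2431 > 0.04045 → ((0.2431+0.055)/1.055)^2.4 ≈ 0.04817
  L1 = 0.2126×0.59720 + 0.7152×0.45641 + 0.0722×0.04817 ≈ 0.45687
Color 2 (120,193,189):
  R=120: 120/255≈0.4706 > 0.04045 → ((0.4706+0.055)/1.055)^2.4 ≈ 0.18782
  G=193: 193/255≈0.7569 > 0.04045 → ((0.7569+0.055)/1.055)^2.4 ≈ 0.53328
  B=189: 189/255≈0.7412 > 0.04045 → ((0.7412+0.055)/1.055)^2.4 ≈ 0.50888
  L2 = 0.2126×0.18782 + 0.7152×0.53328 + 0.0722×0.50888 ≈ 0.45807
Lighter = 0.45807, Darker = 0.45687
Ratio = (L_lighter + 0.05) / (L_darker + 0.05)
Ratio = (0.45807 + 0.05) / (0.45687 + 0.05) = 0.50807 / 0.50687 ≈ 1.0024
Ratio ≈ 1.00:1


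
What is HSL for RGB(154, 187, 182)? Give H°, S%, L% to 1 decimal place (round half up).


Normalize: R'=154/255≈0.6039, G'=187/255≈0.7333, B'=182/255≈0.7137
Max=187/255, Min=154/255, Δ=Max-Min=33/255
L = (Max+Min)/2 = (187+154)/510 = 341/510 = 0.66862… → L = 66.9%
L > 0.5 → S = Δ/(2-Max-Min) = 33/(510-187-154) = 33/169 = 0.19526… → S = 19.5%
(the 1/255 factors cancel in S and H, so raw channel differences can be used)
Max is G' → H = 60 × ((B-R)/Δ + 2) = 60 × ((182-154)/33 + 2)
  28/33 + 2 = 0.8484… + 2 = 2.8484…
  H = 60 × 2.8484… = 170.909…° → H = 170.9°
= HSL(170.9°, 19.5%, 66.9%)


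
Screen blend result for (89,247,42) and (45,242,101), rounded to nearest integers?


Screen: C = 255 - (255-A)×(255-B)/255, rounded to nearest integer
R: 255 - (255-89)×(255-45)/255 = 255 - 34860/255 ≈ 255 - 136.706 = 118.294 → 118
G: 255 - (255-247)×(255-242)/255 = 255 - 104/255 ≈ 255 - 0.408 = 254.592 → 255
B: 255 - (255-42)×(255-101)/255 = 255 - 32802/255 ≈ 255 - 128.635 = 126.365 → 126
= RGB(118, 255, 126)


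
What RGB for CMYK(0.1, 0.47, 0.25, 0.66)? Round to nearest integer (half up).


R = 255 × (1-C) × (1-K) = 255 × 0.90 × 0.34 = 78.03 → 78
G = 255 × (1-M) × (1-K) = 255 × 0.53 × 0.34 = 45.951 → 46
B = 255 × (1-Y) × (1-K) = 255 × 0.75 × 0.34 = 65.025 → 65
= RGB(78, 46, 65)


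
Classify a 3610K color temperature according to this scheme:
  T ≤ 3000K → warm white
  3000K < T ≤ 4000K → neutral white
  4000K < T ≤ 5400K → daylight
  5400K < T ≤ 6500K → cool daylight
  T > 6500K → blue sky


Temperature: 3610K
3000K < 3610K ≤ 4000K → neutral white
Classification: neutral white


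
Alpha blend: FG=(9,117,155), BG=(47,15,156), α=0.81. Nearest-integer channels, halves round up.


C = α×F + (1-α)×B, with 1-α = 0.19
R: 0.81×9 + 0.19×47 = 7.29 + 8.93 = 16.22 → 16
G: 0.81×117 + 0.19×15 = 94.77 + 2.85 = 97.62 → 98
B: 0.81×155 + 0.19×156 = 125.55 + 29.64 = 155.19 → 155
= RGB(16, 98, 155)


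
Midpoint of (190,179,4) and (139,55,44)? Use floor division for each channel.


Midpoint: each channel = ⌊(C₁+C₂)/2⌋
R: ⌊(190+139)/2⌋ = 164
G: ⌊(179+55)/2⌋ = 117
B: ⌊(4+44)/2⌋ = 24
= RGB(164, 117, 24)


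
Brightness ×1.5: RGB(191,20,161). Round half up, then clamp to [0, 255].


Multiply each channel by 1.5, round half up, clamp to [0, 255]
R: 191×1.5 = 286.5 → round → 287 → clamp → 255
G: 20×1.5 = 30
B: 161×1.5 = 241.5 → round → 242
= RGB(255, 30, 242)


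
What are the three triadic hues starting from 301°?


Triadic: equally spaced at 120° intervals
H1 = 301°
H2 = (301 + 120) mod 360 = 61°
H3 = (301 + 240) mod 360 = 181°
Triadic = 301°, 61°, 181°


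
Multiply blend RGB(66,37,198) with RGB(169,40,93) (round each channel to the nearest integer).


Multiply: C = A×B/255, rounded to nearest integer
R: 66×169/255 = 11154/255 ≈ 43.741 → 44
G: 37×40/255 = 1480/255 ≈ 5.804 → 6
B: 198×93/255 = 18414/255 ≈ 72.212 → 72
= RGB(44, 6, 72)


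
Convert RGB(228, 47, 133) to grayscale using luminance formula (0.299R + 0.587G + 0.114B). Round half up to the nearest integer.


Gray = 0.299×R + 0.587×G + 0.114×B
Gray = 0.299×228 + 0.587×47 + 0.114×133
Gray = 68.172 + 27.589 + 15.162
Gray = 110.923 → round half up → 111
Gray = 111


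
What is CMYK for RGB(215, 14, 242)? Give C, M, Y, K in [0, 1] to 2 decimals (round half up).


R'=215/255≈0.8431, G'=14/255≈0.0549, B'=242/255≈0.9490
K = 1 - max(R',G',B') = 1 - 242/255 = 13/255 = 0.05098… → 0.05
(1-R'-K)/(1-K) simplifies to (max-R)/max with max = 242:
C = (242-215)/242 = 27/242 = 0.11157… → 0.11
M = (242-14)/242 = 228/242 = 0.94214… → 0.94
Y = (242-242)/242 = 0/242 = 0 → 0.00
= CMYK(0.11, 0.94, 0.00, 0.05)


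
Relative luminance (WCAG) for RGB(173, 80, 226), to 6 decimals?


Linearize each channel (sRGB transfer function): c = v/255; c_lin = c/12.92 if c ≤ 0.04045, else ((c+0.055)/1.055)^2.4
  R: 173/255 ≈ 0.678431 > 0.04045 → ((0.678431+0.055)/1.055)^2.4 ≈ 0.417885
  G: 80/255 ≈ 0.313725 > 0.04045 → ((0.313725+0.055)/1.055)^2.4 ≈ 0.080220
  B: 226/255 ≈ 0.886275 > 0.04045 → ((0.886275+0.055)/1.055)^2.4 ≈ 0.760525
R_lin = 0.417885, G_lin = 0.080220, B_lin = 0.760525
L = 0.2126×R + 0.7152×G + 0.0722×B
L = 0.2126×0.417885 + 0.7152×0.080220 + 0.0722×0.760525
L ≈ 0.201125


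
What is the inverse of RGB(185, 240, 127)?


Invert: (255-R, 255-G, 255-B)
R: 255-185 = 70
G: 255-240 = 15
B: 255-127 = 128
= RGB(70, 15, 128)


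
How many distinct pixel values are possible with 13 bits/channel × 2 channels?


Total bits = 13 bits/channel × 2 channels = 26 bits
Distinct pixel values = 2^26
= 67,108,864 pixel values


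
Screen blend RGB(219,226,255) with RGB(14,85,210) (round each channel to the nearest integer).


Screen: C = 255 - (255-A)×(255-B)/255, rounded to nearest integer
R: 255 - (255-219)×(255-14)/255 = 255 - 8676/255 ≈ 255 - 34.024 = 220.976 → 221
G: 255 - (255-226)×(255-85)/255 = 255 - 4930/255 ≈ 255 - 19.333 = 235.667 → 236
B: 255 - (255-255)×(255-210)/255 = 255 - 0/255 ≈ 255 - 0.000 = 255.000 → 255
= RGB(221, 236, 255)


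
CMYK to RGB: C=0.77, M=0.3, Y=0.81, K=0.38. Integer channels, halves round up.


R = 255 × (1-C) × (1-K) = 255 × 0.23 × 0.62 = 36.363 → 36
G = 255 × (1-M) × (1-K) = 255 × 0.70 × 0.62 = 110.67 → 111
B = 255 × (1-Y) × (1-K) = 255 × 0.19 × 0.62 = 30.039 → 30
= RGB(36, 111, 30)


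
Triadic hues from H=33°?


Triadic: equally spaced at 120° intervals
H1 = 33°
H2 = (33 + 120) mod 360 = 153°
H3 = (33 + 240) mod 360 = 273°
Triadic = 33°, 153°, 273°


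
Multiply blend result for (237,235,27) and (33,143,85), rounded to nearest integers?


Multiply: C = A×B/255, rounded to nearest integer
R: 237×33/255 = 7821/255 ≈ 30.671 → 31
G: 235×143/255 = 33605/255 ≈ 131.784 → 132
B: 27×85/255 = 2295/255 ≈ 9.000 → 9
= RGB(31, 132, 9)


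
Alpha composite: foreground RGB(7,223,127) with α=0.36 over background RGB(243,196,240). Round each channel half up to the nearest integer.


C = α×F + (1-α)×B, with 1-α = 0.64
R: 0.36×7 + 0.64×243 = 2.52 + 155.52 = 158.04 → 158
G: 0.36×223 + 0.64×196 = 80.28 + 125.44 = 205.72 → 206
B: 0.36×127 + 0.64×240 = 45.72 + 153.60 = 199.32 → 199
= RGB(158, 206, 199)


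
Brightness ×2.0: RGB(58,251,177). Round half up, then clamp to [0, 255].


Multiply each channel by 2.0, round half up, clamp to [0, 255]
R: 58×2.0 = 116
G: 251×2.0 = 502 → clamp → 255
B: 177×2.0 = 354 → clamp → 255
= RGB(116, 255, 255)


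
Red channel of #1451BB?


Color: #1451BB
R = 14 = 20
G = 51 = 81
B = BB = 187
Red = 20


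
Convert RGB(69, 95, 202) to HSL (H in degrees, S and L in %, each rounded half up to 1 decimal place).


Normalize: R'=69/255≈0.2706, G'=95/255≈0.3725, B'=202/255≈0.7922
Max=202/255, Min=69/255, Δ=Max-Min=133/255
L = (Max+Min)/2 = (202+69)/510 = 271/510 = 0.53137… → L = 53.1%
L > 0.5 → S = Δ/(2-Max-Min) = 133/(510-202-69) = 133/239 = 0.55648… → S = 55.6%
(the 1/255 factors cancel in S and H, so raw channel differences can be used)
Max is B' → H = 60 × ((R-G)/Δ + 4) = 60 × ((69-95)/133 + 4)
  -26/133 + 4 = -0.1954… + 4 = 3.8045…
  H = 60 × 3.8045… = 228.270…° → H = 228.3°
= HSL(228.3°, 55.6%, 53.1%)


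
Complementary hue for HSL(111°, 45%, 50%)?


Complement = opposite side of color wheel = hue + 180°
H' = (111 + 180) mod 360 = 291°
S and L unchanged.
= HSL(291°, 45%, 50%)


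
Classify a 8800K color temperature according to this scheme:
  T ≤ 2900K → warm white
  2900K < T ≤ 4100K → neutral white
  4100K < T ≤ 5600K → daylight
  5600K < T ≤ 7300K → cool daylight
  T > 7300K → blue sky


Temperature: 8800K
8800K > 7300K → blue sky
Classification: blue sky


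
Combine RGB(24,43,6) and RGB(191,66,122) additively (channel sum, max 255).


Additive: each channel = min(255, C₁+C₂)
R: 24+191 = 215 → 215
G: 43+66 = 109 → 109
B: 6+122 = 128 → 128
= RGB(215, 109, 128)


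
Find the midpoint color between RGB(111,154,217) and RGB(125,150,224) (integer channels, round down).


Midpoint: each channel = ⌊(C₁+C₂)/2⌋
R: ⌊(111+125)/2⌋ = 118
G: ⌊(154+150)/2⌋ = 152
B: ⌊(217+224)/2⌋ = 220
= RGB(118, 152, 220)


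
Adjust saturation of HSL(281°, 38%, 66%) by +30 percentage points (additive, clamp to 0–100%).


Original S = 38%
Adjustment = +30 percentage points
New S = 38 + (30) = 68
Clamp to [0, 100] → 68
= HSL(281°, 68%, 66%)


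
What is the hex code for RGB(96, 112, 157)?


R = 96 → 60 (hex)
G = 112 → 70 (hex)
B = 157 → 9D (hex)
Hex = #60709D


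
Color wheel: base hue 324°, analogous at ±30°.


Base hue: 324°
Left analog: (324 - 30) mod 360 = 294°
Right analog: (324 + 30) mod 360 = 354°
Analogous hues = 294° and 354°


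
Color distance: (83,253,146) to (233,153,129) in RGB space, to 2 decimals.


d = √[(R₁-R₂)² + (G₁-G₂)² + (B₁-B₂)²]
d = √[(83-233)² + (253-153)² + (146-129)²]
d = √[22500 + 10000 + 289]
d = √32789
d ≈ 181.08


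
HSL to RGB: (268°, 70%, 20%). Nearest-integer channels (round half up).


H=268°, S=0.70, L=0.20
C = (1-|2L-1|)×S = (1-|-0.60|)×0.70 = 0.28
H' = H/60 = 268/60 ≈ 4.4667; X = C×(1-|H' mod 2 - 1|) ≈ 0.1307
m = L - C/2 = 0.20 - 0.14 = 0.06
Sector ⌊H'⌋ = 4 → (R',G',B') = (≈0.1307, 0.0, 0.28)
RGB = ((R'+m)×255, (G'+m)×255, (B'+m)×255) = (48.62, 15.3, 86.7)
Round half up → RGB(49, 15, 87)


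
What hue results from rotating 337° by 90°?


New hue = (H + rotation) mod 360
New hue = (337 + 90) mod 360
= 427 mod 360
= 67°


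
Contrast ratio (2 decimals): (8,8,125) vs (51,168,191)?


Linearize each sRGB channel c=v/255: c/12.92 if c ≤ 0.04045 else ((c+0.055)/1.055)^2.4
L = 0.2126×R_lin + 0.7152×G_lin + 0.0722×B_lin
Color 1 (8,8,125):
  R=8: 8/255≈0.0314 ≤ 0.04045 → 0.0314/12.92 ≈ 0.00243
  G=8: 8/255≈0.0314 ≤ 0.04045 → 0.0314/12.92 ≈ 0.00243
  B=125: 125/255≈0.4902 > 0.04045 → ((0.4902+0.055)/1.055)^2.4 ≈ 0.20508
  L1 = 0.2126×0.00243 + 0.7152×0.00243 + 0.0722×0.20508 ≈ 0.01706
Color 2 (51,168,191):
  R=51: 51/255≈0.2000 > 0.04045 → ((0.2000+0.055)/1.055)^2.4 ≈ 0.03310
  G=168: 168/255≈0.6588 > 0.04045 → ((0.6588+0.055)/1.055)^2.4 ≈ 0.39157
  B=191: 191/255≈0.7490 > 0.04045 → ((0.7490+0.055)/1.055)^2.4 ≈ 0.52100
  L2 = 0.2126×0.03310 + 0.7152×0.39157 + 0.0722×0.52100 ≈ 0.32471
Lighter = 0.32471, Darker = 0.01706
Ratio = (L_lighter + 0.05) / (L_darker + 0.05)
Ratio = (0.32471 + 0.05) / (0.01706 + 0.05) = 0.37471 / 0.06706 ≈ 5.5877
Ratio ≈ 5.59:1


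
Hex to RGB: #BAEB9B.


BA → 186 (R)
EB → 235 (G)
9B → 155 (B)
= RGB(186, 235, 155)


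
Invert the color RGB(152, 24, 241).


Invert: (255-R, 255-G, 255-B)
R: 255-152 = 103
G: 255-24 = 231
B: 255-241 = 14
= RGB(103, 231, 14)


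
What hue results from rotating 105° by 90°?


New hue = (H + rotation) mod 360
New hue = (105 + 90) mod 360
= 195 mod 360
= 195°


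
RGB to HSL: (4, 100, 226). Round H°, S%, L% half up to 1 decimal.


Normalize: R'=4/255≈0.0157, G'=100/255≈0.3922, B'=226/255≈0.8863
Max=226/255, Min=4/255, Δ=Max-Min=222/255
L = (Max+Min)/2 = (226+4)/510 = 230/510 = 0.45098… → L = 45.1%
L ≤ 0.5 → S = Δ/(Max+Min) = 222/(226+4) = 222/230 = 0.96521… → S = 96.5%
(the 1/255 factors cancel in S and H, so raw channel differences can be used)
Max is B' → H = 60 × ((R-G)/Δ + 4) = 60 × ((4-100)/222 + 4)
  -96/222 + 4 = -0.4324… + 4 = 3.5675…
  H = 60 × 3.5675… = 214.054…° → H = 214.1°
= HSL(214.1°, 96.5%, 45.1%)


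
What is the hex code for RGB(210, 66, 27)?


R = 210 → D2 (hex)
G = 66 → 42 (hex)
B = 27 → 1B (hex)
Hex = #D2421B


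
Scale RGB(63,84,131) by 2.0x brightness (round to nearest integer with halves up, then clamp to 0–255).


Multiply each channel by 2.0, round half up, clamp to [0, 255]
R: 63×2.0 = 126
G: 84×2.0 = 168
B: 131×2.0 = 262 → clamp → 255
= RGB(126, 168, 255)


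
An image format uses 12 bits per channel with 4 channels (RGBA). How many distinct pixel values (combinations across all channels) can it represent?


Total bits = 12 bits/channel × 4 channels = 48 bits
Distinct pixel values = 2^48
= 281,474,976,710,656 pixel values


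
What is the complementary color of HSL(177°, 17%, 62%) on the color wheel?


Complement = opposite side of color wheel = hue + 180°
H' = (177 + 180) mod 360 = 357°
S and L unchanged.
= HSL(357°, 17%, 62%)


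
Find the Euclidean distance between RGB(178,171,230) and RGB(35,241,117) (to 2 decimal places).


d = √[(R₁-R₂)² + (G₁-G₂)² + (B₁-B₂)²]
d = √[(178-35)² + (171-241)² + (230-117)²]
d = √[20449 + 4900 + 12769]
d = √38118
d ≈ 195.24


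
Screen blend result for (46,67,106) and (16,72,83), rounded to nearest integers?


Screen: C = 255 - (255-A)×(255-B)/255, rounded to nearest integer
R: 255 - (255-46)×(255-16)/255 = 255 - 49951/255 ≈ 255 - 195.886 = 59.114 → 59
G: 255 - (255-67)×(255-72)/255 = 255 - 34404/255 ≈ 255 - 134.918 = 120.082 → 120
B: 255 - (255-106)×(255-83)/255 = 255 - 25628/255 ≈ 255 - 100.502 = 154.498 → 154
= RGB(59, 120, 154)


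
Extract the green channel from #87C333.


Color: #87C333
R = 87 = 135
G = C3 = 195
B = 33 = 51
Green = 195


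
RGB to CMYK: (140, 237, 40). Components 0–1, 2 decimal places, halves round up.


R'=140/255≈0.5490, G'=237/255≈0.9294, B'=40/255≈0.1569
K = 1 - max(R',G',B') = 1 - 237/255 = 18/255 = 0.07058… → 0.07
(1-R'-K)/(1-K) simplifies to (max-R)/max with max = 237:
C = (237-140)/237 = 97/237 = 0.40928… → 0.41
M = (237-237)/237 = 0/237 = 0 → 0.00
Y = (237-40)/237 = 197/237 = 0.83122… → 0.83
= CMYK(0.41, 0.00, 0.83, 0.07)


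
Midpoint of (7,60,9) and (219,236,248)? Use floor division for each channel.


Midpoint: each channel = ⌊(C₁+C₂)/2⌋
R: ⌊(7+219)/2⌋ = 113
G: ⌊(60+236)/2⌋ = 148
B: ⌊(9+248)/2⌋ = 128
= RGB(113, 148, 128)


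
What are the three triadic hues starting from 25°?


Triadic: equally spaced at 120° intervals
H1 = 25°
H2 = (25 + 120) mod 360 = 145°
H3 = (25 + 240) mod 360 = 265°
Triadic = 25°, 145°, 265°


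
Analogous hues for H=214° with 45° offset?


Base hue: 214°
Left analog: (214 - 45) mod 360 = 169°
Right analog: (214 + 45) mod 360 = 259°
Analogous hues = 169° and 259°


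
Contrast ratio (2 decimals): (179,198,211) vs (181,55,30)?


Linearize each sRGB channel c=v/255: c/12.92 if c ≤ 0.04045 else ((c+0.055)/1.055)^2.4
L = 0.2126×R_lin + 0.7152×G_lin + 0.0722×B_lin
Color 1 (179,198,211):
  R=179: 179/255≈0.7020 > 0.04045 → ((0.7020+0.055)/1.055)^2.4 ≈ 0.45079
  G=198: 198/255≈0.7765 > 0.04045 → ((0.7765+0.055)/1.055)^2.4 ≈ 0.56471
  B=211: 211/255≈0.8275 > 0.04045 → ((0.8275+0.055)/1.055)^2.4 ≈ 0.65141
  L1 = 0.2126×0.45079 + 0.7152×0.56471 + 0.0722×0.65141 ≈ 0.54675
Color 2 (181,55,30):
  R=181: 181/255≈0.7098 > 0.04045 → ((0.7098+0.055)/1.055)^2.4 ≈ 0.46208
  G=55: 55/255≈0.2157 > 0.04045 → ((0.2157+0.055)/1.055)^2.4 ≈ 0.03820
  B=30: 30/255≈0.1176 > 0.04045 → ((0.1176+0.055)/1.055)^2.4 ≈ 0.01298
  L2 = 0.2126×0.46208 + 0.7152×0.03820 + 0.0722×0.01298 ≈ 0.12650
Lighter = 0.54675, Darker = 0.12650
Ratio = (L_lighter + 0.05) / (L_darker + 0.05)
Ratio = (0.54675 + 0.05) / (0.12650 + 0.05) = 0.59675 / 0.17650 ≈ 3.3810
Ratio ≈ 3.38:1


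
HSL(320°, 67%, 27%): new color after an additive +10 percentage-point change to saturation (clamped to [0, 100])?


Original S = 67%
Adjustment = +10 percentage points
New S = 67 + (10) = 77
Clamp to [0, 100] → 77
= HSL(320°, 77%, 27%)


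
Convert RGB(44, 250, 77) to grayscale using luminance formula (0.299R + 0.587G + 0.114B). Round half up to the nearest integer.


Gray = 0.299×R + 0.587×G + 0.114×B
Gray = 0.299×44 + 0.587×250 + 0.114×77
Gray = 13.156 + 146.750 + 8.778
Gray = 168.684 → round half up → 169
Gray = 169


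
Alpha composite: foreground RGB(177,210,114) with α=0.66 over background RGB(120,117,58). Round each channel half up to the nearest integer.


C = α×F + (1-α)×B, with 1-α = 0.34
R: 0.66×177 + 0.34×120 = 116.82 + 40.80 = 157.62 → 158
G: 0.66×210 + 0.34×117 = 138.60 + 39.78 = 178.38 → 178
B: 0.66×114 + 0.34×58 = 75.24 + 19.72 = 94.96 → 95
= RGB(158, 178, 95)


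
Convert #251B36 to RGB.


25 → 37 (R)
1B → 27 (G)
36 → 54 (B)
= RGB(37, 27, 54)


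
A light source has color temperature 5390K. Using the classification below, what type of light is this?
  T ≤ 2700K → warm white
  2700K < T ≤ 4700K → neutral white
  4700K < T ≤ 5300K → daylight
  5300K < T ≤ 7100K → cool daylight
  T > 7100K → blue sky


Temperature: 5390K
5300K < 5390K ≤ 7100K → cool daylight
Classification: cool daylight


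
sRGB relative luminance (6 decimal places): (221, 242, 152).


Linearize each channel (sRGB transfer function): c = v/255; c_lin = c/12.92 if c ≤ 0.04045, else ((c+0.055)/1.055)^2.4
  R: 221/255 ≈ 0.866667 > 0.04045 → ((0.866667+0.055)/1.055)^2.4 ≈ 0.723055
  G: 242/255 ≈ 0.949020 > 0.04045 → ((0.949020+0.055)/1.055)^2.4 ≈ 0.887923
  B: 152/255 ≈ 0.596078 > 0.04045 → ((0.596078+0.055)/1.055)^2.4 ≈ 0.313989
R_lin = 0.723055, G_lin = 0.887923, B_lin = 0.313989
L = 0.2126×R + 0.7152×G + 0.0722×B
L = 0.2126×0.723055 + 0.7152×0.887923 + 0.0722×0.313989
L ≈ 0.811434


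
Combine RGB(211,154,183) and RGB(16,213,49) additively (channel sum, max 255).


Additive: each channel = min(255, C₁+C₂)
R: 211+16 = 227 → 227
G: 154+213 = 367 → 255
B: 183+49 = 232 → 232
= RGB(227, 255, 232)


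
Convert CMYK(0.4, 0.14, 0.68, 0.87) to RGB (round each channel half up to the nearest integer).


R = 255 × (1-C) × (1-K) = 255 × 0.60 × 0.13 = 19.89 → 20
G = 255 × (1-M) × (1-K) = 255 × 0.86 × 0.13 = 28.509 → 29
B = 255 × (1-Y) × (1-K) = 255 × 0.32 × 0.13 = 10.608 → 11
= RGB(20, 29, 11)


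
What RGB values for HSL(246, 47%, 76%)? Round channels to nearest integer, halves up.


H=246°, S=0.47, L=0.76
C = (1-|2L-1|)×S = (1-|0.52|)×0.47 = 0.2256
H' = H/60 = 246/60 ≈ 4.1000; X = C×(1-|H' mod 2 - 1|) = 0.02256
m = L - C/2 = 0.76 - 0.1128 = 0.6472
Sector ⌊H'⌋ = 4 → (R',G',B') = (0.02256, 0.0, 0.2256)
RGB = ((R'+m)×255, (G'+m)×255, (B'+m)×255) = (170.7888, 165.036, 222.564)
Round half up → RGB(171, 165, 223)


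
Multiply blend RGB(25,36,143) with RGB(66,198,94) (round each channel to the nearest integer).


Multiply: C = A×B/255, rounded to nearest integer
R: 25×66/255 = 1650/255 ≈ 6.471 → 6
G: 36×198/255 = 7128/255 ≈ 27.953 → 28
B: 143×94/255 = 13442/255 ≈ 52.714 → 53
= RGB(6, 28, 53)


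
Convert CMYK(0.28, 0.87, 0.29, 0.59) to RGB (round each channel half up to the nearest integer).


R = 255 × (1-C) × (1-K) = 255 × 0.72 × 0.41 = 75.276 → 75
G = 255 × (1-M) × (1-K) = 255 × 0.13 × 0.41 = 13.5915 → 14
B = 255 × (1-Y) × (1-K) = 255 × 0.71 × 0.41 = 74.2305 → 74
= RGB(75, 14, 74)


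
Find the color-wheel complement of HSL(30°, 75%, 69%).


Complement = opposite side of color wheel = hue + 180°
H' = (30 + 180) mod 360 = 210°
S and L unchanged.
= HSL(210°, 75%, 69%)


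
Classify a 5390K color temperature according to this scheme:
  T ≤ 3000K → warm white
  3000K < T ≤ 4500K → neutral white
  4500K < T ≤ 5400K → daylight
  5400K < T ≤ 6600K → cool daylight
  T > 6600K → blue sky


Temperature: 5390K
4500K < 5390K ≤ 5400K → daylight
Classification: daylight


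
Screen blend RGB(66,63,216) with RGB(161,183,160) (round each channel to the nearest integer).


Screen: C = 255 - (255-A)×(255-B)/255, rounded to nearest integer
R: 255 - (255-66)×(255-161)/255 = 255 - 17766/255 ≈ 255 - 69.671 = 185.329 → 185
G: 255 - (255-63)×(255-183)/255 = 255 - 13824/255 ≈ 255 - 54.212 = 200.788 → 201
B: 255 - (255-216)×(255-160)/255 = 255 - 3705/255 ≈ 255 - 14.529 = 240.471 → 240
= RGB(185, 201, 240)


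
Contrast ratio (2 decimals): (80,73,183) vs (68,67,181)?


Linearize each sRGB channel c=v/255: c/12.92 if c ≤ 0.04045 else ((c+0.055)/1.055)^2.4
L = 0.2126×R_lin + 0.7152×G_lin + 0.0722×B_lin
Color 1 (80,73,183):
  R=80: 80/255≈0.3137 > 0.04045 → ((0.3137+0.055)/1.055)^2.4 ≈ 0.08022
  G=73: 73/255≈0.2863 > 0.04045 → ((0.2863+0.055)/1.055)^2.4 ≈ 0.06663
  B=183: 183/255≈0.7176 > 0.04045 → ((0.7176+0.055)/1.055)^2.4 ≈ 0.47353
  L1 = 0.2126×0.08022 + 0.7152×0.06663 + 0.0722×0.47353 ≈ 0.09889
Color 2 (68,67,181):
  R=68: 68/255≈0.2667 > 0.04045 → ((0.2667+0.055)/1.055)^2.4 ≈ 0.05781
  G=67: 67/255≈0.2627 > 0.04045 → ((0.2627+0.055)/1.055)^2.4 ≈ 0.05613
  B=181: 181/255≈0.7098 > 0.04045 → ((0.7098+0.055)/1.055)^2.4 ≈ 0.46208
  L2 = 0.2126×0.05781 + 0.7152×0.05613 + 0.0722×0.46208 ≈ 0.08579
Lighter = 0.09889, Darker = 0.08579
Ratio = (L_lighter + 0.05) / (L_darker + 0.05)
Ratio = (0.09889 + 0.05) / (0.08579 + 0.05) = 0.14889 / 0.13579 ≈ 1.0965
Ratio ≈ 1.10:1


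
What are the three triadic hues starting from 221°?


Triadic: equally spaced at 120° intervals
H1 = 221°
H2 = (221 + 120) mod 360 = 341°
H3 = (221 + 240) mod 360 = 101°
Triadic = 221°, 341°, 101°


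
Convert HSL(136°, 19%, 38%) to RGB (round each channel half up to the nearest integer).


H=136°, S=0.19, L=0.38
C = (1-|2L-1|)×S = (1-|-0.24|)×0.19 = 0.1444
H' = H/60 = 136/60 ≈ 2.2667; X = C×(1-|H' mod 2 - 1|) ≈ 0.0385
m = L - C/2 = 0.38 - 0.0722 = 0.3078
Sector ⌊H'⌋ = 2 → (R',G',B') = (0.0, 0.1444, ≈0.0385)
RGB = ((R'+m)×255, (G'+m)×255, (B'+m)×255) = (78.489, 115.311, 88.3082)
Round half up → RGB(78, 115, 88)


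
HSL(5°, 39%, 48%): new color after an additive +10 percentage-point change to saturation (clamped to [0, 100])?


Original S = 39%
Adjustment = +10 percentage points
New S = 39 + (10) = 49
Clamp to [0, 100] → 49
= HSL(5°, 49%, 48%)


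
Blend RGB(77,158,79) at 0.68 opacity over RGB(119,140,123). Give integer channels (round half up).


C = α×F + (1-α)×B, with 1-α = 0.32
R: 0.68×77 + 0.32×119 = 52.36 + 38.08 = 90.44 → 90
G: 0.68×158 + 0.32×140 = 107.44 + 44.80 = 152.24 → 152
B: 0.68×79 + 0.32×123 = 53.72 + 39.36 = 93.08 → 93
= RGB(90, 152, 93)


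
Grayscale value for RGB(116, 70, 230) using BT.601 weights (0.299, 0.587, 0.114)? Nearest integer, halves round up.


Gray = 0.299×R + 0.587×G + 0.114×B
Gray = 0.299×116 + 0.587×70 + 0.114×230
Gray = 34.684 + 41.090 + 26.220
Gray = 101.994 → round half up → 102
Gray = 102


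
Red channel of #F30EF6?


Color: #F30EF6
R = F3 = 243
G = 0E = 14
B = F6 = 246
Red = 243


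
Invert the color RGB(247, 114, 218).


Invert: (255-R, 255-G, 255-B)
R: 255-247 = 8
G: 255-114 = 141
B: 255-218 = 37
= RGB(8, 141, 37)


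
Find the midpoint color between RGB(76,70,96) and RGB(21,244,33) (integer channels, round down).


Midpoint: each channel = ⌊(C₁+C₂)/2⌋
R: ⌊(76+21)/2⌋ = 48
G: ⌊(70+244)/2⌋ = 157
B: ⌊(96+33)/2⌋ = 64
= RGB(48, 157, 64)


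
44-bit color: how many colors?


Colors = 2^bits = 2^44
= 17,592,186,044,416 colors


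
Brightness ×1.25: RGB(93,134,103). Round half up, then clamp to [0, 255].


Multiply each channel by 1.25, round half up, clamp to [0, 255]
R: 93×1.25 = 116.25 → round → 116
G: 134×1.25 = 167.5 → round → 168
B: 103×1.25 = 128.75 → round → 129
= RGB(116, 168, 129)


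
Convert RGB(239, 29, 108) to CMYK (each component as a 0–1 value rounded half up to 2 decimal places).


R'=239/255≈0.9373, G'=29/255≈0.1137, B'=108/255≈0.4235
K = 1 - max(R',G',B') = 1 - 239/255 = 16/255 = 0.06274… → 0.06
(1-R'-K)/(1-K) simplifies to (max-R)/max with max = 239:
C = (239-239)/239 = 0/239 = 0 → 0.00
M = (239-29)/239 = 210/239 = 0.87866… → 0.88
Y = (239-108)/239 = 131/239 = 0.54811… → 0.55
= CMYK(0.00, 0.88, 0.55, 0.06)


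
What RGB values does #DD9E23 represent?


DD → 221 (R)
9E → 158 (G)
23 → 35 (B)
= RGB(221, 158, 35)


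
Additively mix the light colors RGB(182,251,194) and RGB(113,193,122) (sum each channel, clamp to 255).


Additive: each channel = min(255, C₁+C₂)
R: 182+113 = 295 → 255
G: 251+193 = 444 → 255
B: 194+122 = 316 → 255
= RGB(255, 255, 255)


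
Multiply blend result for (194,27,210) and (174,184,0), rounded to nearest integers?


Multiply: C = A×B/255, rounded to nearest integer
R: 194×174/255 = 33756/255 ≈ 132.376 → 132
G: 27×184/255 = 4968/255 ≈ 19.482 → 19
B: 210×0/255 = 0/255 ≈ 0.000 → 0
= RGB(132, 19, 0)


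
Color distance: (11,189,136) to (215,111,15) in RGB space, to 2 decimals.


d = √[(R₁-R₂)² + (G₁-G₂)² + (B₁-B₂)²]
d = √[(11-215)² + (189-111)² + (136-15)²]
d = √[41616 + 6084 + 14641]
d = √62341
d ≈ 249.68


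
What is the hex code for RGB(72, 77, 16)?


R = 72 → 48 (hex)
G = 77 → 4D (hex)
B = 16 → 10 (hex)
Hex = #484D10


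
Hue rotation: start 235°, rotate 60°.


New hue = (H + rotation) mod 360
New hue = (235 + 60) mod 360
= 295 mod 360
= 295°


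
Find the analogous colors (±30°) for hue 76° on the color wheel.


Base hue: 76°
Left analog: (76 - 30) mod 360 = 46°
Right analog: (76 + 30) mod 360 = 106°
Analogous hues = 46° and 106°


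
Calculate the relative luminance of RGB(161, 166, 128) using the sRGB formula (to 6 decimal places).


Linearize each channel (sRGB transfer function): c = v/255; c_lin = c/12.92 if c ≤ 0.04045, else ((c+0.055)/1.055)^2.4
  R: 161/255 ≈ 0.631373 > 0.04045 → ((0.631373+0.055)/1.055)^2.4 ≈ 0.356400
  G: 166/255 ≈ 0.650980 > 0.04045 → ((0.650980+0.055)/1.055)^2.4 ≈ 0.381326
  B: 128/255 ≈ 0.501961 > 0.04045 → ((0.501961+0.055)/1.055)^2.4 ≈ 0.215861
R_lin = 0.356400, G_lin = 0.381326, B_lin = 0.215861
L = 0.2126×R + 0.7152×G + 0.0722×B
L = 0.2126×0.356400 + 0.7152×0.381326 + 0.0722×0.215861
L ≈ 0.364080


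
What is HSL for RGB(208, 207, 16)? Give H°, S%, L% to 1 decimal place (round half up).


Normalize: R'=208/255≈0.8157, G'=207/255≈0.8118, B'=16/255≈0.0627
Max=208/255, Min=16/255, Δ=Max-Min=192/255
L = (Max+Min)/2 = (208+16)/510 = 224/510 = 0.43921… → L = 43.9%
L ≤ 0.5 → S = Δ/(Max+Min) = 192/(208+16) = 192/224 = 0.85714… → S = 85.7%
(the 1/255 factors cancel in S and H, so raw channel differences can be used)
Max is R' → H = 60 × (((G-B)/Δ) mod 6) = 60 × (((207-16)/192) mod 6)
  191/192 = 0.9947…
  H = 60 × 0.9947… = 59.687…° → H = 59.7°
= HSL(59.7°, 85.7%, 43.9%)


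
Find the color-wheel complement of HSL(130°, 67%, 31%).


Complement = opposite side of color wheel = hue + 180°
H' = (130 + 180) mod 360 = 310°
S and L unchanged.
= HSL(310°, 67%, 31%)


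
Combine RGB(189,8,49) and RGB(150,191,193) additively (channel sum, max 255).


Additive: each channel = min(255, C₁+C₂)
R: 189+150 = 339 → 255
G: 8+191 = 199 → 199
B: 49+193 = 242 → 242
= RGB(255, 199, 242)


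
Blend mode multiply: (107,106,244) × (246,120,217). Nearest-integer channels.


Multiply: C = A×B/255, rounded to nearest integer
R: 107×246/255 = 26322/255 ≈ 103.224 → 103
G: 106×120/255 = 12720/255 ≈ 49.882 → 50
B: 244×217/255 = 52948/255 ≈ 207.639 → 208
= RGB(103, 50, 208)


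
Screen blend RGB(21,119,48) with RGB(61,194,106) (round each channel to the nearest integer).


Screen: C = 255 - (255-A)×(255-B)/255, rounded to nearest integer
R: 255 - (255-21)×(255-61)/255 = 255 - 45396/255 ≈ 255 - 178.024 = 76.976 → 77
G: 255 - (255-119)×(255-194)/255 = 255 - 8296/255 ≈ 255 - 32.533 = 222.467 → 222
B: 255 - (255-48)×(255-106)/255 = 255 - 30843/255 ≈ 255 - 120.953 = 134.047 → 134
= RGB(77, 222, 134)


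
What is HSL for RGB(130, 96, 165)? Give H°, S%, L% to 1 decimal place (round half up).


Normalize: R'=130/255≈0.5098, G'=96/255≈0.3765, B'=165/255≈0.6471
Max=165/255, Min=96/255, Δ=Max-Min=69/255
L = (Max+Min)/2 = (165+96)/510 = 261/510 = 0.51176… → L = 51.2%
L > 0.5 → S = Δ/(2-Max-Min) = 69/(510-165-96) = 69/249 = 0.27710… → S = 27.7%
(the 1/255 factors cancel in S and H, so raw channel differences can be used)
Max is B' → H = 60 × ((R-G)/Δ + 4) = 60 × ((130-96)/69 + 4)
  34/69 + 4 = 0.4927… + 4 = 4.4927…
  H = 60 × 4.4927… = 269.565…° → H = 269.6°
= HSL(269.6°, 27.7%, 51.2%)


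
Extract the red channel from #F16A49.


Color: #F16A49
R = F1 = 241
G = 6A = 106
B = 49 = 73
Red = 241


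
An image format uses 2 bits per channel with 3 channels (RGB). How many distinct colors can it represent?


Total bits = 2 bits/channel × 3 channels = 6 bits
Distinct colors = 2^6
= 64 colors


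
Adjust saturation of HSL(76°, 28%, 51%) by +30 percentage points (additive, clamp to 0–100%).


Original S = 28%
Adjustment = +30 percentage points
New S = 28 + (30) = 58
Clamp to [0, 100] → 58
= HSL(76°, 58%, 51%)


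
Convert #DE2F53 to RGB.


DE → 222 (R)
2F → 47 (G)
53 → 83 (B)
= RGB(222, 47, 83)


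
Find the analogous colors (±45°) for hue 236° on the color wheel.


Base hue: 236°
Left analog: (236 - 45) mod 360 = 191°
Right analog: (236 + 45) mod 360 = 281°
Analogous hues = 191° and 281°


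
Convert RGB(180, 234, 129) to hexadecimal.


R = 180 → B4 (hex)
G = 234 → EA (hex)
B = 129 → 81 (hex)
Hex = #B4EA81


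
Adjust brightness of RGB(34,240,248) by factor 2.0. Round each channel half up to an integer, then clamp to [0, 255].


Multiply each channel by 2.0, round half up, clamp to [0, 255]
R: 34×2.0 = 68
G: 240×2.0 = 480 → clamp → 255
B: 248×2.0 = 496 → clamp → 255
= RGB(68, 255, 255)


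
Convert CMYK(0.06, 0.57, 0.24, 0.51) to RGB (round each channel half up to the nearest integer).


R = 255 × (1-C) × (1-K) = 255 × 0.94 × 0.49 = 117.453 → 117
G = 255 × (1-M) × (1-K) = 255 × 0.43 × 0.49 = 53.7285 → 54
B = 255 × (1-Y) × (1-K) = 255 × 0.76 × 0.49 = 94.962 → 95
= RGB(117, 54, 95)


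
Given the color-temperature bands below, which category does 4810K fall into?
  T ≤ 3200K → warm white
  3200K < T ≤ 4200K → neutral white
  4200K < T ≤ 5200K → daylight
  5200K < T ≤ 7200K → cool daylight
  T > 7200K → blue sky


Temperature: 4810K
4200K < 4810K ≤ 5200K → daylight
Classification: daylight


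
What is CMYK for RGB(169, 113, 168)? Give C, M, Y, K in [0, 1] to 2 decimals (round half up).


R'=169/255≈0.6627, G'=113/255≈0.4431, B'=168/255≈0.6588
K = 1 - max(R',G',B') = 1 - 169/255 = 86/255 = 0.33725… → 0.34
(1-R'-K)/(1-K) simplifies to (max-R)/max with max = 169:
C = (169-169)/169 = 0/169 = 0 → 0.00
M = (169-113)/169 = 56/169 = 0.33136… → 0.33
Y = (169-168)/169 = 1/169 = 0.00591… → 0.01
= CMYK(0.00, 0.33, 0.01, 0.34)


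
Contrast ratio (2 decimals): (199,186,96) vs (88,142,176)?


Linearize each sRGB channel c=v/255: c/12.92 if c ≤ 0.04045 else ((c+0.055)/1.055)^2.4
L = 0.2126×R_lin + 0.7152×G_lin + 0.0722×B_lin
Color 1 (199,186,96):
  R=199: 199/255≈0.7804 > 0.04045 → ((0.7804+0.055)/1.055)^2.4 ≈ 0.57112
  G=186: 186/255≈0.7294 > 0.04045 → ((0.7294+0.055)/1.055)^2.4 ≈ 0.49102
  B=96: 96/255≈0.3765 > 0.04045 → ((0.3765+0.055)/1.055)^2.4 ≈ 0.11697
  L1 = 0.2126×0.57112 + 0.7152×0.49102 + 0.0722×0.11697 ≈ 0.48104
Color 2 (88,142,176):
  R=88: 88/255≈0.3451 > 0.04045 → ((0.3451+0.055)/1.055)^2.4 ≈ 0.09759
  G=142: 142/255≈0.5569 > 0.04045 → ((0.5569+0.055)/1.055)^2.4 ≈ 0.27050
  B=176: 176/255≈0.6902 > 0.04045 → ((0.6902+0.055)/1.055)^2.4 ≈ 0.43415
  L2 = 0.2126×0.09759 + 0.7152×0.27050 + 0.0722×0.43415 ≈ 0.24555
Lighter = 0.48104, Darker = 0.24555
Ratio = (L_lighter + 0.05) / (L_darker + 0.05)
Ratio = (0.48104 + 0.05) / (0.24555 + 0.05) = 0.53104 / 0.29555 ≈ 1.7968
Ratio ≈ 1.80:1


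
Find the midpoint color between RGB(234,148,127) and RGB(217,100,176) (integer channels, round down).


Midpoint: each channel = ⌊(C₁+C₂)/2⌋
R: ⌊(234+217)/2⌋ = 225
G: ⌊(148+100)/2⌋ = 124
B: ⌊(127+176)/2⌋ = 151
= RGB(225, 124, 151)


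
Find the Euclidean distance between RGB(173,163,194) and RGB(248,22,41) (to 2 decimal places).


d = √[(R₁-R₂)² + (G₁-G₂)² + (B₁-B₂)²]
d = √[(173-248)² + (163-22)² + (194-41)²]
d = √[5625 + 19881 + 23409]
d = √48915
d ≈ 221.17


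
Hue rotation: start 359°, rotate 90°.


New hue = (H + rotation) mod 360
New hue = (359 + 90) mod 360
= 449 mod 360
= 89°


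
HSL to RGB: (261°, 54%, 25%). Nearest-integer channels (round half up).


H=261°, S=0.54, L=0.25
C = (1-|2L-1|)×S = (1-|-0.50|)×0.54 = 0.27
H' = H/60 = 261/60 ≈ 4.3500; X = C×(1-|H' mod 2 - 1|) = 0.0945
m = L - C/2 = 0.25 - 0.135 = 0.115
Sector ⌊H'⌋ = 4 → (R',G',B') = (0.0945, 0.0, 0.27)
RGB = ((R'+m)×255, (G'+m)×255, (B'+m)×255) = (53.4225, 29.325, 98.175)
Round half up → RGB(53, 29, 98)


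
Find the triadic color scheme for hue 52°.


Triadic: equally spaced at 120° intervals
H1 = 52°
H2 = (52 + 120) mod 360 = 172°
H3 = (52 + 240) mod 360 = 292°
Triadic = 52°, 172°, 292°


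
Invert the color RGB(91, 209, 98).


Invert: (255-R, 255-G, 255-B)
R: 255-91 = 164
G: 255-209 = 46
B: 255-98 = 157
= RGB(164, 46, 157)


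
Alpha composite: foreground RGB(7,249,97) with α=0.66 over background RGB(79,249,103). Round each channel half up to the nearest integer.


C = α×F + (1-α)×B, with 1-α = 0.34
R: 0.66×7 + 0.34×79 = 4.62 + 26.86 = 31.48 → 31
G: 0.66×249 + 0.34×249 = 164.34 + 84.66 = 249.00 → 249
B: 0.66×97 + 0.34×103 = 64.02 + 35.02 = 99.04 → 99
= RGB(31, 249, 99)


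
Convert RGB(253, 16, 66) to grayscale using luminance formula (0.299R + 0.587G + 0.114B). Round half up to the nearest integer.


Gray = 0.299×R + 0.587×G + 0.114×B
Gray = 0.299×253 + 0.587×16 + 0.114×66
Gray = 75.647 + 9.392 + 7.524
Gray = 92.563 → round half up → 93
Gray = 93


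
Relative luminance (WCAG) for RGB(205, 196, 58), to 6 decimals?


Linearize each channel (sRGB transfer function): c = v/255; c_lin = c/12.92 if c ≤ 0.04045, else ((c+0.055)/1.055)^2.4
  R: 205/255 ≈ 0.803922 > 0.04045 → ((0.803922+0.055)/1.055)^2.4 ≈ 0.610496
  G: 196/255 ≈ 0.768627 > 0.04045 → ((0.768627+0.055)/1.055)^2.4 ≈ 0.552011
  B: 58/255 ≈ 0.227451 > 0.04045 → ((0.227451+0.055)/1.055)^2.4 ≈ 0.042311
R_lin = 0.610496, G_lin = 0.552011, B_lin = 0.042311
L = 0.2126×R + 0.7152×G + 0.0722×B
L = 0.2126×0.610496 + 0.7152×0.552011 + 0.0722×0.042311
L ≈ 0.527645


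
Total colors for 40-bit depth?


Colors = 2^bits = 2^40
= 1,099,511,627,776 colors


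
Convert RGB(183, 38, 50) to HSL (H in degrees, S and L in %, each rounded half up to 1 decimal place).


Normalize: R'=183/255≈0.7176, G'=38/255≈0.1490, B'=50/255≈0.1961
Max=183/255, Min=38/255, Δ=Max-Min=145/255
L = (Max+Min)/2 = (183+38)/510 = 221/510 = 0.43333… → L = 43.3%
L ≤ 0.5 → S = Δ/(Max+Min) = 145/(183+38) = 145/221 = 0.65610… → S = 65.6%
(the 1/255 factors cancel in S and H, so raw channel differences can be used)
Max is R' → H = 60 × (((G-B)/Δ) mod 6) = 60 × (((38-50)/145) mod 6)
  (-12)/145 = -0.0827…; negative, so add 6 → 5.9172…
  H = 60 × 5.9172… = 355.034…° → H = 355.0°
= HSL(355.0°, 65.6%, 43.3%)


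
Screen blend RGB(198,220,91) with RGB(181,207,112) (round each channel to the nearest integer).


Screen: C = 255 - (255-A)×(255-B)/255, rounded to nearest integer
R: 255 - (255-198)×(255-181)/255 = 255 - 4218/255 ≈ 255 - 16.541 = 238.459 → 238
G: 255 - (255-220)×(255-207)/255 = 255 - 1680/255 ≈ 255 - 6.588 = 248.412 → 248
B: 255 - (255-91)×(255-112)/255 = 255 - 23452/255 ≈ 255 - 91.969 = 163.031 → 163
= RGB(238, 248, 163)


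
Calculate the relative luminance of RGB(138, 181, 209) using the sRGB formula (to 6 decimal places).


Linearize each channel (sRGB transfer function): c = v/255; c_lin = c/12.92 if c ≤ 0.04045, else ((c+0.055)/1.055)^2.4
  R: 138/255 ≈ 0.541176 > 0.04045 → ((0.541176+0.055)/1.055)^2.4 ≈ 0.254152
  G: 181/255 ≈ 0.709804 > 0.04045 → ((0.709804+0.055)/1.055)^2.4 ≈ 0.462077
  B: 209/255 ≈ 0.819608 > 0.04045 → ((0.819608+0.055)/1.055)^2.4 ≈ 0.637597
R_lin = 0.254152, G_lin = 0.462077, B_lin = 0.637597
L = 0.2126×R + 0.7152×G + 0.0722×B
L = 0.2126×0.254152 + 0.7152×0.462077 + 0.0722×0.637597
L ≈ 0.430545


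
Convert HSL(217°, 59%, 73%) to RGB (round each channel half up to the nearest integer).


H=217°, S=0.59, L=0.73
C = (1-|2L-1|)×S = (1-|0.46|)×0.59 = 0.3186
H' = H/60 = 217/60 ≈ 3.6167; X = C×(1-|H' mod 2 - 1|) = 0.12213
m = L - C/2 = 0.73 - 0.1593 = 0.5707
Sector ⌊H'⌋ = 3 → (R',G',B') = (0.0, 0.12213, 0.3186)
RGB = ((R'+m)×255, (G'+m)×255, (B'+m)×255) = (145.5285, 176.67165, 226.7715)
Round half up → RGB(146, 177, 227)
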